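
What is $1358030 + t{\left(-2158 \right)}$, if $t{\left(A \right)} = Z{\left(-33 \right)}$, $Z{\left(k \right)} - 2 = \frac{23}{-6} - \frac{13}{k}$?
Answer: $\frac{89629885}{66} \approx 1.358 \cdot 10^{6}$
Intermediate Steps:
$Z{\left(k \right)} = - \frac{11}{6} - \frac{13}{k}$ ($Z{\left(k \right)} = 2 + \left(\frac{23}{-6} - \frac{13}{k}\right) = 2 + \left(23 \left(- \frac{1}{6}\right) - \frac{13}{k}\right) = 2 - \left(\frac{23}{6} + \frac{13}{k}\right) = - \frac{11}{6} - \frac{13}{k}$)
$t{\left(A \right)} = - \frac{95}{66}$ ($t{\left(A \right)} = - \frac{11}{6} - \frac{13}{-33} = - \frac{11}{6} - - \frac{13}{33} = - \frac{11}{6} + \frac{13}{33} = - \frac{95}{66}$)
$1358030 + t{\left(-2158 \right)} = 1358030 - \frac{95}{66} = \frac{89629885}{66}$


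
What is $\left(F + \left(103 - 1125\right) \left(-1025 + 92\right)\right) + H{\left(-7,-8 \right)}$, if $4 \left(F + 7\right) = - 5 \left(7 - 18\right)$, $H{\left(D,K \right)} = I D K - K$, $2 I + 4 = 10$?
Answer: $\frac{3814835}{4} \approx 9.5371 \cdot 10^{5}$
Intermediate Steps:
$I = 3$ ($I = -2 + \frac{1}{2} \cdot 10 = -2 + 5 = 3$)
$H{\left(D,K \right)} = - K + 3 D K$ ($H{\left(D,K \right)} = 3 D K - K = - K + 3 D K$)
$F = \frac{27}{4}$ ($F = -7 + \frac{\left(-5\right) \left(7 - 18\right)}{4} = -7 + \frac{\left(-5\right) \left(-11\right)}{4} = -7 + \frac{1}{4} \cdot 55 = -7 + \frac{55}{4} = \frac{27}{4} \approx 6.75$)
$\left(F + \left(103 - 1125\right) \left(-1025 + 92\right)\right) + H{\left(-7,-8 \right)} = \left(\frac{27}{4} + \left(103 - 1125\right) \left(-1025 + 92\right)\right) - 8 \left(-1 + 3 \left(-7\right)\right) = \left(\frac{27}{4} - -953526\right) - 8 \left(-1 - 21\right) = \left(\frac{27}{4} + 953526\right) - -176 = \frac{3814131}{4} + 176 = \frac{3814835}{4}$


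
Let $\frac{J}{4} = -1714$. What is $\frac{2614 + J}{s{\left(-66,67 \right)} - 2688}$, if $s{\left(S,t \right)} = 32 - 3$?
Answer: $\frac{4242}{2659} \approx 1.5953$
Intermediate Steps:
$J = -6856$ ($J = 4 \left(-1714\right) = -6856$)
$s{\left(S,t \right)} = 29$
$\frac{2614 + J}{s{\left(-66,67 \right)} - 2688} = \frac{2614 - 6856}{29 - 2688} = - \frac{4242}{-2659} = \left(-4242\right) \left(- \frac{1}{2659}\right) = \frac{4242}{2659}$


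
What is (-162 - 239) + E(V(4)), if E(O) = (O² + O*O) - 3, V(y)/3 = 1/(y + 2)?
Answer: -807/2 ≈ -403.50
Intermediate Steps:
V(y) = 3/(2 + y) (V(y) = 3/(y + 2) = 3/(2 + y))
E(O) = -3 + 2*O² (E(O) = (O² + O²) - 3 = 2*O² - 3 = -3 + 2*O²)
(-162 - 239) + E(V(4)) = (-162 - 239) + (-3 + 2*(3/(2 + 4))²) = -401 + (-3 + 2*(3/6)²) = -401 + (-3 + 2*(3*(⅙))²) = -401 + (-3 + 2*(½)²) = -401 + (-3 + 2*(¼)) = -401 + (-3 + ½) = -401 - 5/2 = -807/2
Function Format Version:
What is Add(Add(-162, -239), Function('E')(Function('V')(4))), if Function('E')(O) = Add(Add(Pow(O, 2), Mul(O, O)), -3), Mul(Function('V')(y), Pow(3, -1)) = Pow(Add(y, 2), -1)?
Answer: Rational(-807, 2) ≈ -403.50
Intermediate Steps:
Function('V')(y) = Mul(3, Pow(Add(2, y), -1)) (Function('V')(y) = Mul(3, Pow(Add(y, 2), -1)) = Mul(3, Pow(Add(2, y), -1)))
Function('E')(O) = Add(-3, Mul(2, Pow(O, 2))) (Function('E')(O) = Add(Add(Pow(O, 2), Pow(O, 2)), -3) = Add(Mul(2, Pow(O, 2)), -3) = Add(-3, Mul(2, Pow(O, 2))))
Add(Add(-162, -239), Function('E')(Function('V')(4))) = Add(Add(-162, -239), Add(-3, Mul(2, Pow(Mul(3, Pow(Add(2, 4), -1)), 2)))) = Add(-401, Add(-3, Mul(2, Pow(Mul(3, Pow(6, -1)), 2)))) = Add(-401, Add(-3, Mul(2, Pow(Mul(3, Rational(1, 6)), 2)))) = Add(-401, Add(-3, Mul(2, Pow(Rational(1, 2), 2)))) = Add(-401, Add(-3, Mul(2, Rational(1, 4)))) = Add(-401, Add(-3, Rational(1, 2))) = Add(-401, Rational(-5, 2)) = Rational(-807, 2)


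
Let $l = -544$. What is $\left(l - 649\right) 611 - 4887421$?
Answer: $-5616344$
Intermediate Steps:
$\left(l - 649\right) 611 - 4887421 = \left(-544 - 649\right) 611 - 4887421 = \left(-1193\right) 611 - 4887421 = -728923 - 4887421 = -5616344$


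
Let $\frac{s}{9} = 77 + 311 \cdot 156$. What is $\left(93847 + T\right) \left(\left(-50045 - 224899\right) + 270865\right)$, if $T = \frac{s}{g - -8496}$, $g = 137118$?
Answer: $- \frac{18581033885735}{48538} \approx -3.8281 \cdot 10^{8}$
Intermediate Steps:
$s = 437337$ ($s = 9 \left(77 + 311 \cdot 156\right) = 9 \left(77 + 48516\right) = 9 \cdot 48593 = 437337$)
$T = \frac{145779}{48538}$ ($T = \frac{437337}{137118 - -8496} = \frac{437337}{137118 + 8496} = \frac{437337}{145614} = 437337 \cdot \frac{1}{145614} = \frac{145779}{48538} \approx 3.0034$)
$\left(93847 + T\right) \left(\left(-50045 - 224899\right) + 270865\right) = \left(93847 + \frac{145779}{48538}\right) \left(\left(-50045 - 224899\right) + 270865\right) = \frac{4555291465 \left(\left(-50045 - 224899\right) + 270865\right)}{48538} = \frac{4555291465 \left(-274944 + 270865\right)}{48538} = \frac{4555291465}{48538} \left(-4079\right) = - \frac{18581033885735}{48538}$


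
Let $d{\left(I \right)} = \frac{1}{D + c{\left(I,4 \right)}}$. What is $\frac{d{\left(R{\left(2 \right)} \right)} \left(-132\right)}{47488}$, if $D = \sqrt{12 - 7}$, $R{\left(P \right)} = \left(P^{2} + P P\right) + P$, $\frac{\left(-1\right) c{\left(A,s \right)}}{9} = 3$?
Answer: $\frac{891}{8595328} + \frac{33 \sqrt{5}}{8595328} \approx 0.00011225$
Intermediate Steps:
$c{\left(A,s \right)} = -27$ ($c{\left(A,s \right)} = \left(-9\right) 3 = -27$)
$R{\left(P \right)} = P + 2 P^{2}$ ($R{\left(P \right)} = \left(P^{2} + P^{2}\right) + P = 2 P^{2} + P = P + 2 P^{2}$)
$D = \sqrt{5} \approx 2.2361$
$d{\left(I \right)} = \frac{1}{-27 + \sqrt{5}}$ ($d{\left(I \right)} = \frac{1}{\sqrt{5} - 27} = \frac{1}{-27 + \sqrt{5}}$)
$\frac{d{\left(R{\left(2 \right)} \right)} \left(-132\right)}{47488} = \frac{\left(- \frac{27}{724} - \frac{\sqrt{5}}{724}\right) \left(-132\right)}{47488} = \left(\frac{891}{181} + \frac{33 \sqrt{5}}{181}\right) \frac{1}{47488} = \frac{891}{8595328} + \frac{33 \sqrt{5}}{8595328}$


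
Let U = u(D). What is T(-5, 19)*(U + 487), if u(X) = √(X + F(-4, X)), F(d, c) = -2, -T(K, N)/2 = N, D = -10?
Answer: -18506 - 76*I*√3 ≈ -18506.0 - 131.64*I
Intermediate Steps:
T(K, N) = -2*N
u(X) = √(-2 + X) (u(X) = √(X - 2) = √(-2 + X))
U = 2*I*√3 (U = √(-2 - 10) = √(-12) = 2*I*√3 ≈ 3.4641*I)
T(-5, 19)*(U + 487) = (-2*19)*(2*I*√3 + 487) = -38*(487 + 2*I*√3) = -18506 - 76*I*√3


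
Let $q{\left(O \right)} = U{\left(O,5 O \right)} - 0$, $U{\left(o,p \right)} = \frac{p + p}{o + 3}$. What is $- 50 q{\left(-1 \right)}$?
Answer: $250$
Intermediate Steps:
$U{\left(o,p \right)} = \frac{2 p}{3 + o}$
$q{\left(O \right)} = \frac{10 O}{3 + O}$ ($q{\left(O \right)} = \frac{2 \cdot 5 O}{3 + O} - 0 = \frac{10 O}{3 + O} + 0 = \frac{10 O}{3 + O}$)
$- 50 q{\left(-1 \right)} = - 50 \cdot 10 \left(-1\right) \frac{1}{3 - 1} = - 50 \cdot 10 \left(-1\right) \frac{1}{2} = \left(-50\right) \left(-5\right) = 250$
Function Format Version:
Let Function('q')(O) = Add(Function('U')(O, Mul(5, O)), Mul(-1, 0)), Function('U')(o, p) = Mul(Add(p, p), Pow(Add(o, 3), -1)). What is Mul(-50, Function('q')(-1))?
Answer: 250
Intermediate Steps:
Function('U')(o, p) = Mul(2, p, Pow(Add(3, o), -1)) (Function('U')(o, p) = Mul(Mul(2, p), Pow(Add(3, o), -1)) = Mul(2, p, Pow(Add(3, o), -1)))
Function('q')(O) = Mul(10, O, Pow(Add(3, O), -1)) (Function('q')(O) = Add(Mul(2, Mul(5, O), Pow(Add(3, O), -1)), Mul(-1, 0)) = Add(Mul(10, O, Pow(Add(3, O), -1)), 0) = Mul(10, O, Pow(Add(3, O), -1)))
Mul(-50, Function('q')(-1)) = Mul(-50, Mul(10, -1, Pow(Add(3, -1), -1))) = Mul(-50, Mul(10, -1, Pow(2, -1))) = Mul(-50, Mul(10, -1, Rational(1, 2))) = Mul(-50, -5) = 250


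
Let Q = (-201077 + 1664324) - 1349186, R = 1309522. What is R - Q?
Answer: 1195461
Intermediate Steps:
Q = 114061 (Q = 1463247 - 1349186 = 114061)
R - Q = 1309522 - 1*114061 = 1309522 - 114061 = 1195461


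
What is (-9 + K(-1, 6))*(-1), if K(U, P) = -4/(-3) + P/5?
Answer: 97/15 ≈ 6.4667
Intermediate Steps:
K(U, P) = 4/3 + P/5 (K(U, P) = -4*(-⅓) + P*(⅕) = 4/3 + P/5)
(-9 + K(-1, 6))*(-1) = (-9 + (4/3 + (⅕)*6))*(-1) = (-9 + (4/3 + 6/5))*(-1) = (-9 + 38/15)*(-1) = -97/15*(-1) = 97/15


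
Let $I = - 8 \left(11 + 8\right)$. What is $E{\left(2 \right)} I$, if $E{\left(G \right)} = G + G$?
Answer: $-608$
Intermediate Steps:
$I = -152$ ($I = \left(-8\right) 19 = -152$)
$E{\left(G \right)} = 2 G$
$E{\left(2 \right)} I = 2 \cdot 2 \left(-152\right) = 4 \left(-152\right) = -608$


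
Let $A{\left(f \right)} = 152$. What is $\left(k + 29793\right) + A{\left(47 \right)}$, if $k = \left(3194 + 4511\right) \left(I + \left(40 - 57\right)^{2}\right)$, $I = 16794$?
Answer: $131654460$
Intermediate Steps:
$k = 131624515$ ($k = \left(3194 + 4511\right) \left(16794 + \left(40 - 57\right)^{2}\right) = 7705 \left(16794 + \left(-17\right)^{2}\right) = 7705 \left(16794 + 289\right) = 7705 \cdot 17083 = 131624515$)
$\left(k + 29793\right) + A{\left(47 \right)} = \left(131624515 + 29793\right) + 152 = 131654308 + 152 = 131654460$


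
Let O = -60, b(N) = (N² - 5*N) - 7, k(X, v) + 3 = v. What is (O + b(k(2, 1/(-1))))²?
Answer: 961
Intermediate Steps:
k(X, v) = -3 + v
b(N) = -7 + N² - 5*N
(O + b(k(2, 1/(-1))))² = (-60 + (-7 + (-3 + 1/(-1))² - 5*(-3 + 1/(-1))))² = (-60 + (-7 + (-3 - 1)² - 5*(-3 - 1)))² = (-60 + (-7 + (-4)² - 5*(-4)))² = (-60 + (-7 + 16 + 20))² = (-60 + 29)² = (-31)² = 961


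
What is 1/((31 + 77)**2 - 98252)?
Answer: -1/86588 ≈ -1.1549e-5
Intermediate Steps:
1/((31 + 77)**2 - 98252) = 1/(108**2 - 98252) = 1/(11664 - 98252) = 1/(-86588) = -1/86588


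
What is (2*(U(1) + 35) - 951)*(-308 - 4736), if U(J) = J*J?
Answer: 4433676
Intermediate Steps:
U(J) = J**2
(2*(U(1) + 35) - 951)*(-308 - 4736) = (2*(1**2 + 35) - 951)*(-308 - 4736) = (2*(1 + 35) - 951)*(-5044) = (2*36 - 951)*(-5044) = (72 - 951)*(-5044) = -879*(-5044) = 4433676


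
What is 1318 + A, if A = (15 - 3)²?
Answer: 1462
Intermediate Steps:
A = 144 (A = 12² = 144)
1318 + A = 1318 + 144 = 1462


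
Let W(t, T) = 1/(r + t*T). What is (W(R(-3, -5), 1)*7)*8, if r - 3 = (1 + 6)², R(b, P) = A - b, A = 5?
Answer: 14/15 ≈ 0.93333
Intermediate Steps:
R(b, P) = 5 - b
r = 52 (r = 3 + (1 + 6)² = 3 + 7² = 3 + 49 = 52)
W(t, T) = 1/(52 + T*t) (W(t, T) = 1/(52 + t*T) = 1/(52 + T*t))
(W(R(-3, -5), 1)*7)*8 = (7/(52 + 1*(5 - 1*(-3))))*8 = (7/(52 + 1*(5 + 3)))*8 = (7/(52 + 1*8))*8 = (7/(52 + 8))*8 = (7/60)*8 = 14/15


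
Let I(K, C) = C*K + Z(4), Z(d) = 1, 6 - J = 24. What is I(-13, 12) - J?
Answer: -137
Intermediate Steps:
J = -18 (J = 6 - 1*24 = 6 - 24 = -18)
I(K, C) = 1 + C*K (I(K, C) = C*K + 1 = 1 + C*K)
I(-13, 12) - J = (1 + 12*(-13)) - 1*(-18) = (1 - 156) + 18 = -155 + 18 = -137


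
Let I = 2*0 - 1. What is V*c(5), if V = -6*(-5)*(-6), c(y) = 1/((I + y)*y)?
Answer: -9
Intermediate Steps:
I = -1 (I = 0 - 1 = -1)
c(y) = 1/(y*(-1 + y)) (c(y) = 1/((-1 + y)*y) = 1/(y*(-1 + y)))
V = -180 (V = 30*(-6) = -180)
V*c(5) = -180/(5*(-1 + 5)) = -36/4 = -180*1/20 = -9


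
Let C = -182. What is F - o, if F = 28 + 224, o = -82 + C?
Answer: 516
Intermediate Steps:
o = -264 (o = -82 - 182 = -264)
F = 252
F - o = 252 - 1*(-264) = 252 + 264 = 516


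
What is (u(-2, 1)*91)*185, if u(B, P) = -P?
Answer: -16835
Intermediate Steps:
(u(-2, 1)*91)*185 = (-1*1*91)*185 = -1*91*185 = -91*185 = -16835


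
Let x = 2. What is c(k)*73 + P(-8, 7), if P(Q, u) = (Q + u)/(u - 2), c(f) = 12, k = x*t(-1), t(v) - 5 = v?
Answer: 4379/5 ≈ 875.80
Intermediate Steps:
t(v) = 5 + v
k = 8 (k = 2*(5 - 1) = 2*4 = 8)
P(Q, u) = (Q + u)/(-2 + u)
c(k)*73 + P(-8, 7) = 12*73 + (-8 + 7)/(-2 + 7) = 876 - 1/5 = 876 + (⅕)*(-1) = 876 - ⅕ = 4379/5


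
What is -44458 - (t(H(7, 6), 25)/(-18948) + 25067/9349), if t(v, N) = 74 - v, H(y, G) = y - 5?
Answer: -656331677217/14762071 ≈ -44461.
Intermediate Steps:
H(y, G) = -5 + y
-44458 - (t(H(7, 6), 25)/(-18948) + 25067/9349) = -44458 - ((74 - (-5 + 7))/(-18948) + 25067/9349) = -44458 - ((74 - 1*2)*(-1/18948) + 25067*(1/9349)) = -44458 - ((74 - 2)*(-1/18948) + 25067/9349) = -44458 - (72*(-1/18948) + 25067/9349) = -44458 - (-6/1579 + 25067/9349) = -44458 - 1*39524699/14762071 = -44458 - 39524699/14762071 = -656331677217/14762071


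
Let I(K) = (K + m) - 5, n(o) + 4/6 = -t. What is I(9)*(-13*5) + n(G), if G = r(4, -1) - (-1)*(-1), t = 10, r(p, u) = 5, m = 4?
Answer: -1592/3 ≈ -530.67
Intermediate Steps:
G = 4 (G = 5 - (-1)*(-1) = 5 - 1*1 = 5 - 1 = 4)
n(o) = -32/3 (n(o) = -⅔ - 1*10 = -⅔ - 10 = -32/3)
I(K) = -1 + K (I(K) = (K + 4) - 5 = (4 + K) - 5 = -1 + K)
I(9)*(-13*5) + n(G) = (-1 + 9)*(-13*5) - 32/3 = 8*(-65) - 32/3 = -520 - 32/3 = -1592/3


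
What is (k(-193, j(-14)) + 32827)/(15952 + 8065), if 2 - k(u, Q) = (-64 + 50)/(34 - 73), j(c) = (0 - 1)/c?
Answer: 1280317/936663 ≈ 1.3669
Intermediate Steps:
j(c) = -1/c
k(u, Q) = 64/39 (k(u, Q) = 2 - (-64 + 50)/(34 - 73) = 2 - (-14)/(-39) = 2 - (-14)*(-1)/39 = 2 - 1*14/39 = 2 - 14/39 = 64/39)
(k(-193, j(-14)) + 32827)/(15952 + 8065) = (64/39 + 32827)/(15952 + 8065) = (1280317/39)/24017 = (1280317/39)*(1/24017) = 1280317/936663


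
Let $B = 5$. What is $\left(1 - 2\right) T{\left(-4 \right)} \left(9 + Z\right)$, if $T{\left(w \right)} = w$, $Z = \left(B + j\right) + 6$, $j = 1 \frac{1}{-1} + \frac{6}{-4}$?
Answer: $70$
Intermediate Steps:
$j = - \frac{5}{2}$ ($j = 1 \left(-1\right) + 6 \left(- \frac{1}{4}\right) = -1 - \frac{3}{2} = - \frac{5}{2} \approx -2.5$)
$Z = \frac{17}{2}$ ($Z = \left(5 - \frac{5}{2}\right) + 6 = \frac{5}{2} + 6 = \frac{17}{2} \approx 8.5$)
$\left(1 - 2\right) T{\left(-4 \right)} \left(9 + Z\right) = \left(1 - 2\right) \left(-4\right) \left(9 + \frac{17}{2}\right) = \left(-1\right) \left(-4\right) \frac{35}{2} = 4 \cdot \frac{35}{2} = 70$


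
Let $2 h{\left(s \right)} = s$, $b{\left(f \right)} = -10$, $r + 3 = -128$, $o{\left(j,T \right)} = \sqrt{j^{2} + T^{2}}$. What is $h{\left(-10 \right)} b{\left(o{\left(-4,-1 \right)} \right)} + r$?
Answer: $-81$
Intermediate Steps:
$o{\left(j,T \right)} = \sqrt{T^{2} + j^{2}}$
$r = -131$ ($r = -3 - 128 = -131$)
$h{\left(s \right)} = \frac{s}{2}$
$h{\left(-10 \right)} b{\left(o{\left(-4,-1 \right)} \right)} + r = \frac{1}{2} \left(-10\right) \left(-10\right) - 131 = \left(-5\right) \left(-10\right) - 131 = 50 - 131 = -81$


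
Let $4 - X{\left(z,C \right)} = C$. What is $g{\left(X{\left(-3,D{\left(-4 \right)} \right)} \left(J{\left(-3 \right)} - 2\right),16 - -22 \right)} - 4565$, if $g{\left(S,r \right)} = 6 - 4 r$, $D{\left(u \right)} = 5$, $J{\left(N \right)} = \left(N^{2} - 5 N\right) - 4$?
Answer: $-4711$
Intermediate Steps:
$J{\left(N \right)} = -4 + N^{2} - 5 N$
$X{\left(z,C \right)} = 4 - C$
$g{\left(X{\left(-3,D{\left(-4 \right)} \right)} \left(J{\left(-3 \right)} - 2\right),16 - -22 \right)} - 4565 = \left(6 - 4 \left(16 - -22\right)\right) - 4565 = \left(6 - 4 \left(16 + 22\right)\right) - 4565 = \left(6 - 152\right) - 4565 = -146 - 4565 = -4711$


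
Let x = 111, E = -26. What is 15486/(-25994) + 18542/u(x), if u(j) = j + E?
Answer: 240332219/1104745 ≈ 217.55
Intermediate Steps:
u(j) = -26 + j (u(j) = j - 26 = -26 + j)
15486/(-25994) + 18542/u(x) = 15486/(-25994) + 18542/(-26 + 111) = 15486*(-1/25994) + 18542/85 = -7743/12997 + 18542*(1/85) = -7743/12997 + 18542/85 = 240332219/1104745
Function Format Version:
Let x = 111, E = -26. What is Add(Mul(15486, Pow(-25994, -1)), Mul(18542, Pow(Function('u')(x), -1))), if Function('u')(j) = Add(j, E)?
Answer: Rational(240332219, 1104745) ≈ 217.55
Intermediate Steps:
Function('u')(j) = Add(-26, j) (Function('u')(j) = Add(j, -26) = Add(-26, j))
Add(Mul(15486, Pow(-25994, -1)), Mul(18542, Pow(Function('u')(x), -1))) = Add(Mul(15486, Pow(-25994, -1)), Mul(18542, Pow(Add(-26, 111), -1))) = Add(Mul(15486, Rational(-1, 25994)), Mul(18542, Pow(85, -1))) = Add(Rational(-7743, 12997), Mul(18542, Rational(1, 85))) = Add(Rational(-7743, 12997), Rational(18542, 85)) = Rational(240332219, 1104745)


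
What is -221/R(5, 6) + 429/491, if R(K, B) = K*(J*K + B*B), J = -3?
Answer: -63466/51555 ≈ -1.2310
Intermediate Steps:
R(K, B) = K*(B**2 - 3*K) (R(K, B) = K*(-3*K + B*B) = K*(-3*K + B**2) = K*(B**2 - 3*K))
-221/R(5, 6) + 429/491 = -221*1/(5*(6**2 - 3*5)) + 429/491 = -221*1/(5*(36 - 15)) + 429*(1/491) = -221/(5*21) + 429/491 = -221/105 + 429/491 = -63466/51555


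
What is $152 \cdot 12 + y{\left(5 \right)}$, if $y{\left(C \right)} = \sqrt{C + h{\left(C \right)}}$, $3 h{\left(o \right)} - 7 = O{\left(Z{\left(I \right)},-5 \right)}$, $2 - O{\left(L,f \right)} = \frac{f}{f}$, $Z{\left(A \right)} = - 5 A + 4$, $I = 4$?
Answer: $1824 + \frac{\sqrt{69}}{3} \approx 1826.8$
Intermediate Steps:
$Z{\left(A \right)} = 4 - 5 A$
$O{\left(L,f \right)} = 1$ ($O{\left(L,f \right)} = 2 - \frac{f}{f} = 2 - 1 = 1$)
$h{\left(o \right)} = \frac{8}{3}$ ($h{\left(o \right)} = \frac{7}{3} + \frac{1}{3} \cdot 1 = \frac{7}{3} + \frac{1}{3} = \frac{8}{3}$)
$y{\left(C \right)} = \sqrt{\frac{8}{3} + C}$ ($y{\left(C \right)} = \sqrt{C + \frac{8}{3}} = \sqrt{\frac{8}{3} + C}$)
$152 \cdot 12 + y{\left(5 \right)} = 152 \cdot 12 + \frac{\sqrt{24 + 9 \cdot 5}}{3} = 1824 + \frac{\sqrt{24 + 45}}{3} = 1824 + \frac{\sqrt{69}}{3}$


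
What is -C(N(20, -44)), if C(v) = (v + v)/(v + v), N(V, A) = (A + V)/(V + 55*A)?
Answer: -1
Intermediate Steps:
N(V, A) = (A + V)/(V + 55*A)
C(v) = 1 (C(v) = (2*v)/((2*v)) = (2*v)*(1/(2*v)) = 1)
-C(N(20, -44)) = -1*1 = -1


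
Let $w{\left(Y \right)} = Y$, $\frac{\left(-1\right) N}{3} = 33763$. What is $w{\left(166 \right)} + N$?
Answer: $-101123$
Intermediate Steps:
$N = -101289$ ($N = \left(-3\right) 33763 = -101289$)
$w{\left(166 \right)} + N = 166 - 101289 = -101123$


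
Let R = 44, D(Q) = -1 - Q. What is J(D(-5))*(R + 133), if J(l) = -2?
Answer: -354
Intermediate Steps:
J(D(-5))*(R + 133) = -2*(44 + 133) = -2*177 = -354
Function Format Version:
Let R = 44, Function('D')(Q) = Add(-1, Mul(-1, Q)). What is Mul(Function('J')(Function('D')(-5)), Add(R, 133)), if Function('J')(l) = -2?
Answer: -354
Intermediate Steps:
Mul(Function('J')(Function('D')(-5)), Add(R, 133)) = Mul(-2, Add(44, 133)) = Mul(-2, 177) = -354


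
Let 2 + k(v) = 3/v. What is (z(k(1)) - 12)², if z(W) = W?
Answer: 121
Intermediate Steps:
k(v) = -2 + 3/v
(z(k(1)) - 12)² = ((-2 + 3/1) - 12)² = ((-2 + 3*1) - 12)² = ((-2 + 3) - 12)² = (1 - 12)² = (-11)² = 121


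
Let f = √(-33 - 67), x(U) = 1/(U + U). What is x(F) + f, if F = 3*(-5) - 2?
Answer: -1/34 + 10*I ≈ -0.029412 + 10.0*I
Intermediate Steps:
F = -17 (F = -15 - 2 = -17)
x(U) = 1/(2*U)
f = 10*I (f = √(-100) = 10*I ≈ 10.0*I)
x(F) + f = (½)/(-17) + 10*I = (½)*(-1/17) + 10*I = -1/34 + 10*I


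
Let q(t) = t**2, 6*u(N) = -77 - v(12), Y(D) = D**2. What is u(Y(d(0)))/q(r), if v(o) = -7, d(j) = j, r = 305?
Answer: -7/55815 ≈ -0.00012541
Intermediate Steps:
u(N) = -35/3 (u(N) = (-77 - 1*(-7))/6 = (-77 + 7)/6 = (1/6)*(-70) = -35/3)
u(Y(d(0)))/q(r) = -35/(3*(305**2)) = -35/3/93025 = -35/3*1/93025 = -7/55815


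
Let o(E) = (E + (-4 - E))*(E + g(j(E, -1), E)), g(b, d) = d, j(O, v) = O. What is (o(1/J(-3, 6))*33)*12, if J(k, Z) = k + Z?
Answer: -1056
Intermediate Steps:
J(k, Z) = Z + k
o(E) = -8*E (o(E) = (E + (-4 - E))*(E + E) = -8*E)
(o(1/J(-3, 6))*33)*12 = (-8/(6 - 3)*33)*12 = (-8/3*33)*12 = (-8*1/3*33)*12 = -8/3*33*12 = -88*12 = -1056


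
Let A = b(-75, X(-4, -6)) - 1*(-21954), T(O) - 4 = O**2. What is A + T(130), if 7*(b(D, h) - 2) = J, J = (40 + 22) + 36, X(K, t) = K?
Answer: 38874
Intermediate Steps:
T(O) = 4 + O**2
J = 98 (J = 62 + 36 = 98)
b(D, h) = 16 (b(D, h) = 2 + (1/7)*98 = 2 + 14 = 16)
A = 21970 (A = 16 - 1*(-21954) = 16 + 21954 = 21970)
A + T(130) = 21970 + (4 + 130**2) = 21970 + (4 + 16900) = 21970 + 16904 = 38874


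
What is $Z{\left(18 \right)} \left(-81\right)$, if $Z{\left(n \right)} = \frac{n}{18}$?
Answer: $-81$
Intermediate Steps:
$Z{\left(n \right)} = \frac{n}{18}$ ($Z{\left(n \right)} = n \frac{1}{18} = \frac{n}{18}$)
$Z{\left(18 \right)} \left(-81\right) = \frac{1}{18} \cdot 18 \left(-81\right) = 1 \left(-81\right) = -81$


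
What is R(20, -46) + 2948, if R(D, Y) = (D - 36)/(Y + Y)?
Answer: 67808/23 ≈ 2948.2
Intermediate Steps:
R(D, Y) = (-36 + D)/(2*Y) (R(D, Y) = (-36 + D)/((2*Y)) = (-36 + D)*(1/(2*Y)) = (-36 + D)/(2*Y))
R(20, -46) + 2948 = (1/2)*(-36 + 20)/(-46) + 2948 = (1/2)*(-1/46)*(-16) + 2948 = 4/23 + 2948 = 67808/23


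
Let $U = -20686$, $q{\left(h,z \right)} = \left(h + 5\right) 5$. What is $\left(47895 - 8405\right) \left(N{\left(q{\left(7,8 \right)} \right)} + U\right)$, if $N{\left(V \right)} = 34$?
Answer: $-815547480$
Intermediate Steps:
$q{\left(h,z \right)} = 25 + 5 h$ ($q{\left(h,z \right)} = \left(5 + h\right) 5 = 25 + 5 h$)
$\left(47895 - 8405\right) \left(N{\left(q{\left(7,8 \right)} \right)} + U\right) = \left(47895 - 8405\right) \left(34 - 20686\right) = 39490 \left(-20652\right) = -815547480$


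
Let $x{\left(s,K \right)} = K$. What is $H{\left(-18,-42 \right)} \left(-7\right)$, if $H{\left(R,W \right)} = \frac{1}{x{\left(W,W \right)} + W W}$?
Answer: $- \frac{1}{246} \approx -0.004065$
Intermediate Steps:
$H{\left(R,W \right)} = \frac{1}{W + W^{2}}$ ($H{\left(R,W \right)} = \frac{1}{W + W W} = \frac{1}{W + W^{2}}$)
$H{\left(-18,-42 \right)} \left(-7\right) = \frac{1}{\left(-42\right) \left(1 - 42\right)} \left(-7\right) = - \frac{1}{42 \left(-41\right)} \left(-7\right) = \left(- \frac{1}{42}\right) \left(- \frac{1}{41}\right) \left(-7\right) = \frac{1}{1722} \left(-7\right) = - \frac{1}{246}$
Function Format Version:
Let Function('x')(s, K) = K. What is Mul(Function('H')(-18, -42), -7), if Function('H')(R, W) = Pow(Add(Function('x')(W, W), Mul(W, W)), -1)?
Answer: Rational(-1, 246) ≈ -0.0040650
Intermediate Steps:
Function('H')(R, W) = Pow(Add(W, Pow(W, 2)), -1) (Function('H')(R, W) = Pow(Add(W, Mul(W, W)), -1) = Pow(Add(W, Pow(W, 2)), -1))
Mul(Function('H')(-18, -42), -7) = Mul(Mul(Pow(-42, -1), Pow(Add(1, -42), -1)), -7) = Mul(Mul(Rational(-1, 42), Pow(-41, -1)), -7) = Mul(Mul(Rational(-1, 42), Rational(-1, 41)), -7) = Mul(Rational(1, 1722), -7) = Rational(-1, 246)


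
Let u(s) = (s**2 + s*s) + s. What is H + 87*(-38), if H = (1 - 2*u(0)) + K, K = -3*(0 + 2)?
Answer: -3311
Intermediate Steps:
u(s) = s + 2*s**2 (u(s) = (s**2 + s**2) + s = 2*s**2 + s = s + 2*s**2)
K = -6 (K = -3*2 = -6)
H = -5 (H = (1 - 0*(1 + 2*0)) - 6 = (1 - 0*(1 + 0)) - 6 = (1 - 0) - 6 = (1 - 2*0) - 6 = (1 + 0) - 6 = 1 - 6 = -5)
H + 87*(-38) = -5 + 87*(-38) = -5 - 3306 = -3311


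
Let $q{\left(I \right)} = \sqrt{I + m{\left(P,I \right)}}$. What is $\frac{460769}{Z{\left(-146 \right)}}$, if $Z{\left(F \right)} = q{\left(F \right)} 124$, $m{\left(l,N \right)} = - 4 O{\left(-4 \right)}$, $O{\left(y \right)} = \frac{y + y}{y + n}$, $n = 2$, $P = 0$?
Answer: $- \frac{460769 i \sqrt{2}}{2232} \approx - 291.95 i$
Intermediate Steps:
$O{\left(y \right)} = \frac{2 y}{2 + y}$ ($O{\left(y \right)} = \frac{y + y}{y + 2} = \frac{2 y}{2 + y}$)
$m{\left(l,N \right)} = -16$ ($m{\left(l,N \right)} = - 4 \cdot 2 \left(-4\right) \frac{1}{2 - 4} = - 4 \cdot 2 \left(-4\right) \frac{1}{-2} = - 4 \cdot 2 \left(-4\right) \left(- \frac{1}{2}\right) = \left(-4\right) 4 = -16$)
$q{\left(I \right)} = \sqrt{-16 + I}$ ($q{\left(I \right)} = \sqrt{I - 16} = \sqrt{-16 + I}$)
$Z{\left(F \right)} = 124 \sqrt{-16 + F}$ ($Z{\left(F \right)} = \sqrt{-16 + F} 124 = 124 \sqrt{-16 + F}$)
$\frac{460769}{Z{\left(-146 \right)}} = \frac{460769}{124 \sqrt{-16 - 146}} = \frac{460769}{124 \sqrt{-162}} = \frac{460769}{124 \cdot 9 i \sqrt{2}} = \frac{460769}{1116 i \sqrt{2}} = 460769 \left(- \frac{i \sqrt{2}}{2232}\right) = - \frac{460769 i \sqrt{2}}{2232}$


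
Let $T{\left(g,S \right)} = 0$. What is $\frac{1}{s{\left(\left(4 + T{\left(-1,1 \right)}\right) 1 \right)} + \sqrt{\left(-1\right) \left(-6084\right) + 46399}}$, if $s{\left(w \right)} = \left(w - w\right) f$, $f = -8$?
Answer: $\frac{\sqrt{52483}}{52483} \approx 0.0043651$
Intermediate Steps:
$s{\left(w \right)} = 0$ ($s{\left(w \right)} = \left(w - w\right) \left(-8\right) = 0 \left(-8\right) = 0$)
$\frac{1}{s{\left(\left(4 + T{\left(-1,1 \right)}\right) 1 \right)} + \sqrt{\left(-1\right) \left(-6084\right) + 46399}} = \frac{1}{0 + \sqrt{\left(-1\right) \left(-6084\right) + 46399}} = \frac{1}{0 + \sqrt{6084 + 46399}} = \frac{1}{0 + \sqrt{52483}} = \frac{1}{\sqrt{52483}} = \frac{\sqrt{52483}}{52483}$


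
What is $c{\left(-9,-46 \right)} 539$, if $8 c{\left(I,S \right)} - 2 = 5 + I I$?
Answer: $5929$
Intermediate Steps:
$c{\left(I,S \right)} = \frac{7}{8} + \frac{I^{2}}{8}$ ($c{\left(I,S \right)} = \frac{1}{4} + \frac{5 + I I}{8} = \frac{1}{4} + \frac{5 + I^{2}}{8} = \frac{1}{4} + \left(\frac{5}{8} + \frac{I^{2}}{8}\right) = \frac{7}{8} + \frac{I^{2}}{8}$)
$c{\left(-9,-46 \right)} 539 = \left(\frac{7}{8} + \frac{\left(-9\right)^{2}}{8}\right) 539 = \left(\frac{7}{8} + \frac{1}{8} \cdot 81\right) 539 = \left(\frac{7}{8} + \frac{81}{8}\right) 539 = 11 \cdot 539 = 5929$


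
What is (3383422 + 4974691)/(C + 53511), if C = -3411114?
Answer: -8358113/3357603 ≈ -2.4893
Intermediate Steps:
(3383422 + 4974691)/(C + 53511) = (3383422 + 4974691)/(-3411114 + 53511) = 8358113/(-3357603) = 8358113*(-1/3357603) = -8358113/3357603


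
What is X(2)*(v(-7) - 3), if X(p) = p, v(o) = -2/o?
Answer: -38/7 ≈ -5.4286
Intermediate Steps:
X(2)*(v(-7) - 3) = 2*(-2/(-7) - 3) = 2*(-2*(-1/7) - 3) = 2*(2/7 - 3) = 2*(-19/7) = -38/7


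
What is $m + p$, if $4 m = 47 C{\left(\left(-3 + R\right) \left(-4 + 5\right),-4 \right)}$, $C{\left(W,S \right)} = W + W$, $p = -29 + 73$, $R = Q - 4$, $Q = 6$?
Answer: $\frac{41}{2} \approx 20.5$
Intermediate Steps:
$R = 2$ ($R = 6 - 4 = 2$)
$p = 44$
$C{\left(W,S \right)} = 2 W$
$m = - \frac{47}{2}$ ($m = \frac{47 \cdot 2 \left(-3 + 2\right) \left(-4 + 5\right)}{4} = \frac{47 \cdot 2 \left(\left(-1\right) 1\right)}{4} = \frac{47 \cdot 2 \left(-1\right)}{4} = \frac{47 \left(-2\right)}{4} = \frac{1}{4} \left(-94\right) = - \frac{47}{2} \approx -23.5$)
$m + p = - \frac{47}{2} + 44 = \frac{41}{2}$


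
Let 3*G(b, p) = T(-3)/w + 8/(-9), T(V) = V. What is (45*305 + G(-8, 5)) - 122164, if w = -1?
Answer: -2927834/27 ≈ -1.0844e+5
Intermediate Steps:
G(b, p) = 19/27 (G(b, p) = (-3/(-1) + 8/(-9))/3 = (-3*(-1) + 8*(-⅑))/3 = (3 - 8/9)/3 = (⅓)*(19/9) = 19/27)
(45*305 + G(-8, 5)) - 122164 = (45*305 + 19/27) - 122164 = (13725 + 19/27) - 122164 = 370594/27 - 122164 = -2927834/27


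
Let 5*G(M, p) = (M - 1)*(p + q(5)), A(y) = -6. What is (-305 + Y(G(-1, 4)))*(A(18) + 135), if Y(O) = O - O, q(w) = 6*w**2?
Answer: -39345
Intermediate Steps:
G(M, p) = (-1 + M)*(150 + p)/5 (G(M, p) = ((M - 1)*(p + 6*5**2))/5 = ((-1 + M)*(p + 6*25))/5 = ((-1 + M)*(p + 150))/5 = ((-1 + M)*(150 + p))/5 = (-1 + M)*(150 + p)/5)
Y(O) = 0
(-305 + Y(G(-1, 4)))*(A(18) + 135) = (-305 + 0)*(-6 + 135) = -305*129 = -39345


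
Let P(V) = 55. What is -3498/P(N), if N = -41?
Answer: -318/5 ≈ -63.600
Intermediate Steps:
-3498/P(N) = -3498/55 = -3498*1/55 = -318/5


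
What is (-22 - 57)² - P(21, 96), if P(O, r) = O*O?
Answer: 5800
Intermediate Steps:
P(O, r) = O²
(-22 - 57)² - P(21, 96) = (-22 - 57)² - 1*21² = (-79)² - 1*441 = 6241 - 441 = 5800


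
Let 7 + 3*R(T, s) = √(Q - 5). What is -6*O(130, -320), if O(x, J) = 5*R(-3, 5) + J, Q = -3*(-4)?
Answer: 1990 - 10*√7 ≈ 1963.5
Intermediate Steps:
Q = 12
R(T, s) = -7/3 + √7/3 (R(T, s) = -7/3 + √(12 - 5)/3 = -7/3 + √7/3)
O(x, J) = -35/3 + J + 5*√7/3 (O(x, J) = 5*(-7/3 + √7/3) + J = (-35/3 + 5*√7/3) + J = -35/3 + J + 5*√7/3)
-6*O(130, -320) = -6*(-35/3 - 320 + 5*√7/3) = -6*(-995/3 + 5*√7/3) = 1990 - 10*√7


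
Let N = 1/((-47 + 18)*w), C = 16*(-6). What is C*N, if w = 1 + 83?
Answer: 8/203 ≈ 0.039409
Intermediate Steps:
w = 84
C = -96
N = -1/2436 (N = 1/((-47 + 18)*84) = (1/84)/(-29) = -1/29*1/84 = -1/2436 ≈ -0.00041051)
C*N = -96*(-1/2436) = 8/203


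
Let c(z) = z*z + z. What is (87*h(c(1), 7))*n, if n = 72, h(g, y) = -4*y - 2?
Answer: -187920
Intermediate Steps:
c(z) = z + z**2 (c(z) = z**2 + z = z + z**2)
h(g, y) = -2 - 4*y
(87*h(c(1), 7))*n = (87*(-2 - 4*7))*72 = (87*(-2 - 28))*72 = (87*(-30))*72 = -2610*72 = -187920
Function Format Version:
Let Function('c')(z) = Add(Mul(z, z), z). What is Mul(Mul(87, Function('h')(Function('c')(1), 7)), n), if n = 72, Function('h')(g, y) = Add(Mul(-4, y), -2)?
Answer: -187920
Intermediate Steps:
Function('c')(z) = Add(z, Pow(z, 2)) (Function('c')(z) = Add(Pow(z, 2), z) = Add(z, Pow(z, 2)))
Function('h')(g, y) = Add(-2, Mul(-4, y))
Mul(Mul(87, Function('h')(Function('c')(1), 7)), n) = Mul(Mul(87, Add(-2, Mul(-4, 7))), 72) = Mul(Mul(87, Add(-2, -28)), 72) = Mul(Mul(87, -30), 72) = Mul(-2610, 72) = -187920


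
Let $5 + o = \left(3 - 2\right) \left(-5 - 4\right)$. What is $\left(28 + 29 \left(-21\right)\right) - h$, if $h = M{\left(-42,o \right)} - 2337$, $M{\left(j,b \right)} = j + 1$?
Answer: $1797$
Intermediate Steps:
$o = -14$ ($o = -5 + \left(3 - 2\right) \left(-5 - 4\right) = -5 + 1 \left(-9\right) = -5 - 9 = -14$)
$M{\left(j,b \right)} = 1 + j$
$h = -2378$ ($h = \left(1 - 42\right) - 2337 = -41 - 2337 = -2378$)
$\left(28 + 29 \left(-21\right)\right) - h = \left(28 + 29 \left(-21\right)\right) - -2378 = \left(28 - 609\right) + 2378 = -581 + 2378 = 1797$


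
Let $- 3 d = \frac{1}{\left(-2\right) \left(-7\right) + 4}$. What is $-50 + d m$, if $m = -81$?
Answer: $- \frac{97}{2} \approx -48.5$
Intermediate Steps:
$d = - \frac{1}{54}$ ($d = - \frac{1}{3 \left(\left(-2\right) \left(-7\right) + 4\right)} = - \frac{1}{3 \left(14 + 4\right)} = - \frac{1}{3 \cdot 18} = \left(- \frac{1}{3}\right) \frac{1}{18} = - \frac{1}{54} \approx -0.018519$)
$-50 + d m = -50 - - \frac{3}{2} = -50 + \frac{3}{2} = - \frac{97}{2}$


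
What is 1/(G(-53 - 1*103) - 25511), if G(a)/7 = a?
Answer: -1/26603 ≈ -3.7590e-5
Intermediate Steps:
G(a) = 7*a
1/(G(-53 - 1*103) - 25511) = 1/(7*(-53 - 1*103) - 25511) = 1/(7*(-53 - 103) - 25511) = 1/(7*(-156) - 25511) = 1/(-1092 - 25511) = 1/(-26603) = -1/26603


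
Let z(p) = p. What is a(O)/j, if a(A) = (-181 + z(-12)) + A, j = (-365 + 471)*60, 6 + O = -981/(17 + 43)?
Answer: -4307/127200 ≈ -0.033860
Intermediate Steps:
O = -447/20 (O = -6 - 981/(17 + 43) = -6 - 981/60 = -6 - 981*1/60 = -6 - 327/20 = -447/20 ≈ -22.350)
j = 6360 (j = 106*60 = 6360)
a(A) = -193 + A (a(A) = (-181 - 12) + A = -193 + A)
a(O)/j = (-193 - 447/20)/6360 = -4307/20*1/6360 = -4307/127200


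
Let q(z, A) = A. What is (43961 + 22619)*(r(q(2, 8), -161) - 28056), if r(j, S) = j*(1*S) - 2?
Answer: -1953856680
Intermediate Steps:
r(j, S) = -2 + S*j (r(j, S) = j*S - 2 = S*j - 2 = -2 + S*j)
(43961 + 22619)*(r(q(2, 8), -161) - 28056) = (43961 + 22619)*((-2 - 161*8) - 28056) = 66580*((-2 - 1288) - 28056) = 66580*(-1290 - 28056) = 66580*(-29346) = -1953856680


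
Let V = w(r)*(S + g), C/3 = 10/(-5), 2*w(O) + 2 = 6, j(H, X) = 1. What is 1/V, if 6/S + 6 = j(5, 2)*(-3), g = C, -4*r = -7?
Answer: -3/40 ≈ -0.075000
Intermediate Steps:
r = 7/4 (r = -1/4*(-7) = 7/4 ≈ 1.7500)
w(O) = 2 (w(O) = -1 + (1/2)*6 = -1 + 3 = 2)
C = -6 (C = 3*(10/(-5)) = 3*(10*(-1/5)) = 3*(-2) = -6)
g = -6
S = -2/3 (S = 6/(-6 + 1*(-3)) = 6/(-6 - 3) = 6/(-9) = 6*(-1/9) = -2/3 ≈ -0.66667)
V = -40/3 (V = 2*(-2/3 - 6) = 2*(-20/3) = -40/3 ≈ -13.333)
1/V = 1/(-40/3) = -3/40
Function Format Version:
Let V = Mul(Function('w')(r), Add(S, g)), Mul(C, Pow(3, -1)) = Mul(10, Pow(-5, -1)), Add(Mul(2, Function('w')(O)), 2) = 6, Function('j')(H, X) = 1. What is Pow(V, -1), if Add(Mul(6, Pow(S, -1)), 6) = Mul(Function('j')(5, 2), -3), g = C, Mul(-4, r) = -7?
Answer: Rational(-3, 40) ≈ -0.075000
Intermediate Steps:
r = Rational(7, 4) (r = Mul(Rational(-1, 4), -7) = Rational(7, 4) ≈ 1.7500)
Function('w')(O) = 2 (Function('w')(O) = Add(-1, Mul(Rational(1, 2), 6)) = Add(-1, 3) = 2)
C = -6 (C = Mul(3, Mul(10, Pow(-5, -1))) = Mul(3, Mul(10, Rational(-1, 5))) = Mul(3, -2) = -6)
g = -6
S = Rational(-2, 3) (S = Mul(6, Pow(Add(-6, Mul(1, -3)), -1)) = Mul(6, Pow(Add(-6, -3), -1)) = Mul(6, Pow(-9, -1)) = Mul(6, Rational(-1, 9)) = Rational(-2, 3) ≈ -0.66667)
V = Rational(-40, 3) (V = Mul(2, Add(Rational(-2, 3), -6)) = Mul(2, Rational(-20, 3)) = Rational(-40, 3) ≈ -13.333)
Pow(V, -1) = Pow(Rational(-40, 3), -1) = Rational(-3, 40)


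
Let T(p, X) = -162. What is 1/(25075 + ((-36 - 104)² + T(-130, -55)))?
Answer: 1/44513 ≈ 2.2465e-5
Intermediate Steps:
1/(25075 + ((-36 - 104)² + T(-130, -55))) = 1/(25075 + ((-36 - 104)² - 162)) = 1/(25075 + ((-140)² - 162)) = 1/(25075 + (19600 - 162)) = 1/(25075 + 19438) = 1/44513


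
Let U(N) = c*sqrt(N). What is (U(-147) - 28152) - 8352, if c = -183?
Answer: -36504 - 1281*I*sqrt(3) ≈ -36504.0 - 2218.8*I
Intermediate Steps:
U(N) = -183*sqrt(N)
(U(-147) - 28152) - 8352 = (-1281*I*sqrt(3) - 28152) - 8352 = (-28152 - 1281*I*sqrt(3)) - 8352 = -36504 - 1281*I*sqrt(3)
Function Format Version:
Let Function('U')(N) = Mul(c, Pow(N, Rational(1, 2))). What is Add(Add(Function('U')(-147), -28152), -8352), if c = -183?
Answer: Add(-36504, Mul(-1281, I, Pow(3, Rational(1, 2)))) ≈ Add(-36504., Mul(-2218.8, I))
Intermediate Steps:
Function('U')(N) = Mul(-183, Pow(N, Rational(1, 2)))
Add(Add(Function('U')(-147), -28152), -8352) = Add(Add(Mul(-183, Pow(-147, Rational(1, 2))), -28152), -8352) = Add(Add(Mul(-183, Mul(7, I, Pow(3, Rational(1, 2)))), -28152), -8352) = Add(Add(Mul(-1281, I, Pow(3, Rational(1, 2))), -28152), -8352) = Add(Add(-28152, Mul(-1281, I, Pow(3, Rational(1, 2)))), -8352) = Add(-36504, Mul(-1281, I, Pow(3, Rational(1, 2))))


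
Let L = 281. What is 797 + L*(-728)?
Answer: -203771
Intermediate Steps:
797 + L*(-728) = 797 + 281*(-728) = 797 - 204568 = -203771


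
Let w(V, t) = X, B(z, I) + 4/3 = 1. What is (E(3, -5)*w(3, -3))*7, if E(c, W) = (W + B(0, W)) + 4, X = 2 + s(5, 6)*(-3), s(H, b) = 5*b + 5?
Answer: 2884/3 ≈ 961.33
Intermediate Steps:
s(H, b) = 5 + 5*b
B(z, I) = -⅓ (B(z, I) = -4/3 + 1 = -⅓)
X = -103 (X = 2 + (5 + 5*6)*(-3) = 2 + (5 + 30)*(-3) = 2 + 35*(-3) = 2 - 105 = -103)
w(V, t) = -103
E(c, W) = 11/3 + W (E(c, W) = (W - ⅓) + 4 = (-⅓ + W) + 4 = 11/3 + W)
(E(3, -5)*w(3, -3))*7 = ((11/3 - 5)*(-103))*7 = -4/3*(-103)*7 = (412/3)*7 = 2884/3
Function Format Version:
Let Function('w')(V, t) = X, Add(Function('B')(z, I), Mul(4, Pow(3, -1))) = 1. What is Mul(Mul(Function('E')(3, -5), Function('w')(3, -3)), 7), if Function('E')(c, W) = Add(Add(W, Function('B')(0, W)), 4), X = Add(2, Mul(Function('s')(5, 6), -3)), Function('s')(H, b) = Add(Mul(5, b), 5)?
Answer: Rational(2884, 3) ≈ 961.33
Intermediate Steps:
Function('s')(H, b) = Add(5, Mul(5, b))
Function('B')(z, I) = Rational(-1, 3) (Function('B')(z, I) = Add(Rational(-4, 3), 1) = Rational(-1, 3))
X = -103 (X = Add(2, Mul(Add(5, Mul(5, 6)), -3)) = Add(2, Mul(Add(5, 30), -3)) = Add(2, Mul(35, -3)) = Add(2, -105) = -103)
Function('w')(V, t) = -103
Function('E')(c, W) = Add(Rational(11, 3), W) (Function('E')(c, W) = Add(Add(W, Rational(-1, 3)), 4) = Add(Add(Rational(-1, 3), W), 4) = Add(Rational(11, 3), W))
Mul(Mul(Function('E')(3, -5), Function('w')(3, -3)), 7) = Mul(Mul(Add(Rational(11, 3), -5), -103), 7) = Mul(Mul(Rational(-4, 3), -103), 7) = Mul(Rational(412, 3), 7) = Rational(2884, 3)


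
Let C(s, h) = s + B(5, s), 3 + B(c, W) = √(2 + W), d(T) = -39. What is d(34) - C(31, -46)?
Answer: -67 - √33 ≈ -72.745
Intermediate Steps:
B(c, W) = -3 + √(2 + W)
C(s, h) = -3 + s + √(2 + s) (C(s, h) = s + (-3 + √(2 + s)) = -3 + s + √(2 + s))
d(34) - C(31, -46) = -39 - (-3 + 31 + √(2 + 31)) = -39 - (-3 + 31 + √33) = -39 - (28 + √33) = -39 + (-28 - √33) = -67 - √33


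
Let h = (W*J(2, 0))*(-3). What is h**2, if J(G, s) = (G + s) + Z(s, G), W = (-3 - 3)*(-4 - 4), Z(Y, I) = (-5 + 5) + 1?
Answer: 186624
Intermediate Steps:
Z(Y, I) = 1 (Z(Y, I) = 0 + 1 = 1)
W = 48 (W = -6*(-8) = 48)
J(G, s) = 1 + G + s (J(G, s) = (G + s) + 1 = 1 + G + s)
h = -432 (h = (48*(1 + 2 + 0))*(-3) = (48*3)*(-3) = 144*(-3) = -432)
h**2 = (-432)**2 = 186624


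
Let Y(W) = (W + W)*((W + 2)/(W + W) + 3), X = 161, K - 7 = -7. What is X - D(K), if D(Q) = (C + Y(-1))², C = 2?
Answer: 152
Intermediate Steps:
K = 0 (K = 7 - 7 = 0)
Y(W) = 2*W*(3 + (2 + W)/(2*W)) (Y(W) = (2*W)*((2 + W)/((2*W)) + 3) = (2*W)*((2 + W)*(1/(2*W)) + 3) = (2*W)*((2 + W)/(2*W) + 3) = (2*W)*(3 + (2 + W)/(2*W)) = 2*W*(3 + (2 + W)/(2*W)))
D(Q) = 9 (D(Q) = (2 + (2 + 7*(-1)))² = (2 + (2 - 7))² = (2 - 5)² = (-3)² = 9)
X - D(K) = 161 - 1*9 = 161 - 9 = 152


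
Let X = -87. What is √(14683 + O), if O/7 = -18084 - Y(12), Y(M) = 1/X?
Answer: 4*I*√52938021/87 ≈ 334.52*I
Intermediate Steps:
Y(M) = -1/87 (Y(M) = 1/(-87) = -1/87)
O = -11013149/87 (O = 7*(-18084 - 1*(-1/87)) = 7*(-18084 + 1/87) = 7*(-1573307/87) = -11013149/87 ≈ -1.2659e+5)
√(14683 + O) = √(14683 - 11013149/87) = √(-9735728/87) = 4*I*√52938021/87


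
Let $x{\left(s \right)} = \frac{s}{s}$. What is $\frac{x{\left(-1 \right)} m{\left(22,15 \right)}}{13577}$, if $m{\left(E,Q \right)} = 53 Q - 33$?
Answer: $\frac{762}{13577} \approx 0.056124$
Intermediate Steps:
$x{\left(s \right)} = 1$
$m{\left(E,Q \right)} = -33 + 53 Q$
$\frac{x{\left(-1 \right)} m{\left(22,15 \right)}}{13577} = \frac{1 \left(-33 + 53 \cdot 15\right)}{13577} = 1 \left(-33 + 795\right) \frac{1}{13577} = 1 \cdot 762 \cdot \frac{1}{13577} = 762 \cdot \frac{1}{13577} = \frac{762}{13577}$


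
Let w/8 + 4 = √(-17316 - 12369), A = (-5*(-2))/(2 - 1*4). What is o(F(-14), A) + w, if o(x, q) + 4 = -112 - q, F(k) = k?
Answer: -143 + 8*I*√29685 ≈ -143.0 + 1378.3*I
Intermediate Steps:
A = -5 (A = 10/(2 - 4) = 10/(-2) = 10*(-½) = -5)
w = -32 + 8*I*√29685 (w = -32 + 8*√(-17316 - 12369) = -32 + 8*√(-29685) = -32 + 8*(I*√29685) = -32 + 8*I*√29685 ≈ -32.0 + 1378.3*I)
o(x, q) = -116 - q (o(x, q) = -4 + (-112 - q) = -116 - q)
o(F(-14), A) + w = (-116 - 1*(-5)) + (-32 + 8*I*√29685) = (-116 + 5) + (-32 + 8*I*√29685) = -111 + (-32 + 8*I*√29685) = -143 + 8*I*√29685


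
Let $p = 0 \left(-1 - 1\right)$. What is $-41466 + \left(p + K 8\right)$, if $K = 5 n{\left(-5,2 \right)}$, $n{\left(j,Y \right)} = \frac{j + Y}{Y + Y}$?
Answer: $-41496$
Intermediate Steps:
$n{\left(j,Y \right)} = \frac{Y + j}{2 Y}$
$K = - \frac{15}{4}$ ($K = 5 \frac{2 - 5}{2 \cdot 2} = 5 \cdot \frac{1}{2} \cdot \frac{1}{2} \left(-3\right) = 5 \left(- \frac{3}{4}\right) = - \frac{15}{4} \approx -3.75$)
$p = 0$ ($p = 0 \left(-2\right) = 0$)
$-41466 + \left(p + K 8\right) = -41466 + \left(0 - 30\right) = -41466 - 30 = -41496$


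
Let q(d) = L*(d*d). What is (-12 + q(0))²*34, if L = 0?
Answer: 4896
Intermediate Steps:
q(d) = 0 (q(d) = 0*(d*d) = 0*d² = 0)
(-12 + q(0))²*34 = (-12 + 0)²*34 = (-12)²*34 = 144*34 = 4896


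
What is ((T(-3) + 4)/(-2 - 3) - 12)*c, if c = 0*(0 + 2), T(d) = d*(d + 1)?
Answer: 0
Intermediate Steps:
T(d) = d*(1 + d)
c = 0 (c = 0*2 = 0)
((T(-3) + 4)/(-2 - 3) - 12)*c = ((-3*(1 - 3) + 4)/(-2 - 3) - 12)*0 = ((-3*(-2) + 4)/(-5) - 12)*0 = ((6 + 4)*(-⅕) - 12)*0 = (10*(-⅕) - 12)*0 = (-2 - 12)*0 = -14*0 = 0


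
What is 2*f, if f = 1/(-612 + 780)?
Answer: 1/84 ≈ 0.011905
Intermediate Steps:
f = 1/168 ≈ 0.0059524
2*f = 2*(1/168) = 1/84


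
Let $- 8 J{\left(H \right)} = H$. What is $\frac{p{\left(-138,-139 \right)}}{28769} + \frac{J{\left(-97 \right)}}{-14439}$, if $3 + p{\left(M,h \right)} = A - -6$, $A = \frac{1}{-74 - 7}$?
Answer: $- \frac{66028043}{89725447656} \approx -0.00073589$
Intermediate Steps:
$J{\left(H \right)} = - \frac{H}{8}$
$A = - \frac{1}{81}$ ($A = \frac{1}{-81} = - \frac{1}{81} \approx -0.012346$)
$p{\left(M,h \right)} = \frac{242}{81}$ ($p{\left(M,h \right)} = -3 - - \frac{485}{81} = -3 + \left(- \frac{1}{81} + 6\right) = -3 + \frac{485}{81} = \frac{242}{81}$)
$\frac{p{\left(-138,-139 \right)}}{28769} + \frac{J{\left(-97 \right)}}{-14439} = \frac{242}{81 \cdot 28769} + \frac{\left(- \frac{1}{8}\right) \left(-97\right)}{-14439} = \frac{242}{81} \cdot \frac{1}{28769} + \frac{97}{8} \left(- \frac{1}{14439}\right) = \frac{242}{2330289} - \frac{97}{115512} = - \frac{66028043}{89725447656}$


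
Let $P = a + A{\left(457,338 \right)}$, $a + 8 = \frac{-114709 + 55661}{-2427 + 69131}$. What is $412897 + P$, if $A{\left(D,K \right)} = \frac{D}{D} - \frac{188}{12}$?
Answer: $\frac{938874221}{2274} \approx 4.1287 \cdot 10^{5}$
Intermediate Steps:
$A{\left(D,K \right)} = - \frac{44}{3}$ ($A{\left(D,K \right)} = 1 - \frac{47}{3} = - \frac{44}{3}$)
$a = - \frac{6735}{758}$ ($a = -8 + \frac{-114709 + 55661}{-2427 + 69131} = -8 - \frac{59048}{66704} = -8 - \frac{671}{758} = - \frac{6735}{758} \approx -8.8852$)
$P = - \frac{53557}{2274}$ ($P = - \frac{6735}{758} - \frac{44}{3} = - \frac{53557}{2274} \approx -23.552$)
$412897 + P = 412897 - \frac{53557}{2274} = \frac{938874221}{2274}$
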